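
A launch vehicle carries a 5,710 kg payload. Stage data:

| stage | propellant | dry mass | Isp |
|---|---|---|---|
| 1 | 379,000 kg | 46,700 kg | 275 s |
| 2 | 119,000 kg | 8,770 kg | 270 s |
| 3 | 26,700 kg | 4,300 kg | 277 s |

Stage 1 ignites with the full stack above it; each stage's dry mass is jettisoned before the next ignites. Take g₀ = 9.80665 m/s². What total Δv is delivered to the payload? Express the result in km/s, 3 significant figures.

Δv ≈ 9.71 km/s

Ignition mass of stage 1 = 379,000+46,700 + 119,000+8,770 + 26,700+4,300 + 5,710 = 590,180 kg.
Stage 1: m₀ = 590,180 kg, m_f = 590,180 − 379,000 = 211,180 kg; Δv = 275×9.80665×ln(2.795) = 2696.8×1.0277 ≈ 2772 m/s.
Stage 2: m₀ = 164,480 kg, m_f = 164,480 − 119,000 = 45,480 kg; Δv = 270×9.80665×ln(3.617) = 2647.8×1.2855 ≈ 3404 m/s.
Stage 3: m₀ = 36,710 kg, m_f = 36,710 − 26,700 = 10,010 kg; Δv = 277×9.80665×ln(3.667) = 2716.4×1.2995 ≈ 3530 m/s.
Total Δv = 2772 + 3404 + 3530 = 9706 m/s.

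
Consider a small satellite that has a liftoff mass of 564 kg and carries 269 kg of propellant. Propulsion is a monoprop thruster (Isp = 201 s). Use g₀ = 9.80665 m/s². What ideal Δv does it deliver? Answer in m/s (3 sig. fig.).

Δv ≈ 1280 m/s

v_e = Isp · g₀ = 201 × 9.80665 = 1971.1 m/s.
m_f = m₀ − m_prop = 564 − 269 = 295 kg.
Using Δv = v_e ln(m₀/m_f): Δv = v_e · ln(m₀/m_f) = 1971.1 × ln(1.912) = 1971.1 × 0.6481 ≈ 1277.5 m/s.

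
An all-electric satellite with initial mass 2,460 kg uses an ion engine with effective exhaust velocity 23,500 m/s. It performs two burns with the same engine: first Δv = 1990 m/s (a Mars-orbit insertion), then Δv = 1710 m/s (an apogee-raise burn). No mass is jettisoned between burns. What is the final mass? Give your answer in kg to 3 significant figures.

final mass ≈ 2100 kg

After the first burn: m = 2460 × exp(−1990/23500.0) = 2460 × 0.91881 = 2,260.27 kg.
After the second burn: m = 2,260.27 × exp(−1710/23500.0) = 2,260.27 × 0.92982 = 2,101.64 kg.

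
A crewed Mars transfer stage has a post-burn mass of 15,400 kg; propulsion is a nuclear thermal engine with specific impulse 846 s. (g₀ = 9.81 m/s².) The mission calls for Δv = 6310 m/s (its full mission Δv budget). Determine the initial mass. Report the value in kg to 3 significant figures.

initial mass ≈ 32900 kg

v_e = Isp · g₀ = 846 × 9.81 = 8299.3 m/s.
Using Δv = v_e ln(m₀/m_f): m₀/m_f = exp(Δv / v_e) = exp(6310 / 8299.3) = exp(0.7603) = 2.1389.
m₀ = m_f × 2.1389 = 15,400 × 2.1389 = 32,939.1 kg.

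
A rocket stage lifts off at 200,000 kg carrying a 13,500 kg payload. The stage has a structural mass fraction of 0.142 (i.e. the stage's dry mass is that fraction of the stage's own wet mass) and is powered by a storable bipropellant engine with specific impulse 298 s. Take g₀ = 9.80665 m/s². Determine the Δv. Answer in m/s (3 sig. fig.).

Stage wet mass = m₀ − payload = 200,000 − 13,500 = 186,500 kg.
Stage dry mass = ε × stage wet mass = 0.142 × 186,500 = 26,483 kg.
Burnout mass m_f = stage dry + payload = 26,483 + 13,500 = 39,983 kg.
v_e = Isp · g₀ = 298 × 9.80665 = 2922.4 m/s.
Δv = v_e · ln(200,000/39,983) = 2922.4 × ln(5.002) = 2922.4 × 1.6099 ≈ 4705 m/s.

Δv ≈ 4700 m/s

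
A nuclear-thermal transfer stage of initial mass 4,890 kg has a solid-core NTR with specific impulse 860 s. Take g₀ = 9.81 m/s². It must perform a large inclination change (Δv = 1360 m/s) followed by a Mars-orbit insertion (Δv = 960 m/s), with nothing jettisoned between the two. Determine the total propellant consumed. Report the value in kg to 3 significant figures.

v_e = Isp · g₀ = 860 × 9.81 = 8436.6 m/s.
After the first burn: m = 4890 × exp(−1360/8436.6) = 4890 × 0.85112 = 4,161.98 kg.
After the second burn: m = 4,161.98 × exp(−960/8436.6) = 4,161.98 × 0.89245 = 3,714.36 kg.
Total propellant = m₀ − m_final = 4890 − 3,714.36 = 1,175.64 kg.

total propellant consumed ≈ 1180 kg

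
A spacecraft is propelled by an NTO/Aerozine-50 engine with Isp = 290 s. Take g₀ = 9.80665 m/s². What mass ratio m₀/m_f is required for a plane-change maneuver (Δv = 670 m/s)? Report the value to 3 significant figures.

v_e = Isp · g₀ = 290 × 9.80665 = 2843.9 m/s.
Using Δv = v_e ln(m₀/m_f): m₀/m_f = exp(Δv / v_e) = exp(670 / 2843.9) = exp(0.2356) = 1.2657.

mass ratio ≈ 1.27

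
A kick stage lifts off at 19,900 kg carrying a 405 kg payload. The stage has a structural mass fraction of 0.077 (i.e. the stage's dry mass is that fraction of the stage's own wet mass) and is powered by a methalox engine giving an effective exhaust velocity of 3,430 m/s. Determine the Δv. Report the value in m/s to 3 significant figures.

Δv ≈ 8050 m/s

Stage wet mass = m₀ − payload = 19,900 − 405 = 19,495 kg.
Stage dry mass = ε × stage wet mass = 0.077 × 19,495 = 1,501.12 kg.
Burnout mass m_f = stage dry + payload = 1,501.12 + 405 = 1,906.12 kg.
Using Δv = v_e ln(m₀/m_f): Δv = v_e · ln(19,900/1,906.12) = 3430.0 × ln(10.44) = 3430.0 × 2.3456 ≈ 8046 m/s.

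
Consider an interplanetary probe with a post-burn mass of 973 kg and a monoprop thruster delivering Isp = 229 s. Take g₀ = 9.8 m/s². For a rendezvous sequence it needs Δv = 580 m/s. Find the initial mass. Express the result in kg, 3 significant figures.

v_e = Isp · g₀ = 229 × 9.8 = 2244.2 m/s.
Rocket equation: m₀/m_f = exp(Δv / v_e) = exp(580 / 2244.2) = exp(0.2584) = 1.2949.
m₀ = m_f × 1.2949 = 973 × 1.2949 = 1,259.94 kg.

initial mass ≈ 1260 kg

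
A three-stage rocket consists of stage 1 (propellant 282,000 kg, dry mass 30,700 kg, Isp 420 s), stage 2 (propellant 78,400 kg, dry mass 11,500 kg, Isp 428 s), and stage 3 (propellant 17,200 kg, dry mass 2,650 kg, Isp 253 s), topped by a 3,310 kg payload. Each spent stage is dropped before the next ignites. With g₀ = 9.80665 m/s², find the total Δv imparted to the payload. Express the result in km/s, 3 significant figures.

Δv ≈ 12.8 km/s

Ignition mass of stage 1 = 282,000+30,700 + 78,400+11,500 + 17,200+2,650 + 3,310 = 425,760 kg.
Stage 1: m₀ = 425,760 kg, m_f = 425,760 − 282,000 = 143,760 kg; Δv = 420×9.80665×ln(2.962) = 4118.8×1.0857 ≈ 4472 m/s.
Stage 2: m₀ = 113,060 kg, m_f = 113,060 − 78,400 = 34,660 kg; Δv = 428×9.80665×ln(3.262) = 4197.2×1.1823 ≈ 4963 m/s.
Stage 3: m₀ = 23,160 kg, m_f = 23,160 − 17,200 = 5,960 kg; Δv = 253×9.80665×ln(3.886) = 2481.1×1.3574 ≈ 3368 m/s.
Total Δv = 4472 + 4963 + 3368 = 12803 m/s.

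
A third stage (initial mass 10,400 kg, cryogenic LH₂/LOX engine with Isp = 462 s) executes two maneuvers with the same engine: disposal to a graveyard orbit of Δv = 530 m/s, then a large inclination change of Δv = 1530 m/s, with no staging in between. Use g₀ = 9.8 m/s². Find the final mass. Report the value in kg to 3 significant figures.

v_e = Isp · g₀ = 462 × 9.8 = 4527.6 m/s.
After the first burn: m = 10400 × exp(−530/4527.6) = 10400 × 0.88953 = 9,251.11 kg.
After the second burn: m = 9,251.11 × exp(−1530/4527.6) = 9,251.11 × 0.71325 = 6,598.35 kg.

final mass ≈ 6600 kg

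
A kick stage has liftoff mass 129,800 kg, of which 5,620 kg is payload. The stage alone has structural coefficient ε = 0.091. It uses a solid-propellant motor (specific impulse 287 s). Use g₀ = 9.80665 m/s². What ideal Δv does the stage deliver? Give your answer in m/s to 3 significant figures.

Stage wet mass = m₀ − payload = 129,800 − 5,620 = 124,180 kg.
Stage dry mass = ε × stage wet mass = 0.091 × 124,180 = 11,300.4 kg.
Burnout mass m_f = stage dry + payload = 11,300.4 + 5,620 = 16,920.4 kg.
v_e = Isp · g₀ = 287 × 9.80665 = 2814.5 m/s.
Rocket equation: Δv = v_e · ln(129,800/16,920.4) = 2814.5 × ln(7.671) = 2814.5 × 2.0375 ≈ 5734 m/s.

Δv ≈ 5730 m/s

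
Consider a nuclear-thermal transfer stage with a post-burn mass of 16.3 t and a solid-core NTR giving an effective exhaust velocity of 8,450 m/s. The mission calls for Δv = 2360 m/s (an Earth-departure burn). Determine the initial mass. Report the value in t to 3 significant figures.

initial mass ≈ 21.6 t

m₀/m_f = exp(Δv / v_e) = exp(2360 / 8450.0) = exp(0.2793) = 1.3222.
m₀ = m_f × 1.3222 = 16.3 × 1.3222 = 21.5519 t.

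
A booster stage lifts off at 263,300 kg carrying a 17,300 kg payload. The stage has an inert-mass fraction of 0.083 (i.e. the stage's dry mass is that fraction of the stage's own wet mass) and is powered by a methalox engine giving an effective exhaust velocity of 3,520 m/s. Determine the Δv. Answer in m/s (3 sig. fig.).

Stage wet mass = m₀ − payload = 263,300 − 17,300 = 246,000 kg.
Stage dry mass = ε × stage wet mass = 0.083 × 246,000 = 20,418 kg.
Burnout mass m_f = stage dry + payload = 20,418 + 17,300 = 37,718 kg.
Using Δv = v_e ln(m₀/m_f): Δv = v_e · ln(263,300/37,718) = 3520.0 × ln(6.981) = 3520.0 × 1.9432 ≈ 6840 m/s.

Δv ≈ 6840 m/s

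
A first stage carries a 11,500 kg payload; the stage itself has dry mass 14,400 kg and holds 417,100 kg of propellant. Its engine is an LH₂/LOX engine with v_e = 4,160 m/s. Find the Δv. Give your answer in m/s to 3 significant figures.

Δv ≈ 11800 m/s

m₀ = payload + dry + propellant = 11,500 + 14,400 + 417,100 = 443,000 kg.
m_f = payload + dry = 11,500 + 14,400 = 25,900 kg.
From the ideal rocket equation, Δv = v_e · ln(m₀/m_f) = 4160.0 × ln(17.1) = 4160.0 × 2.8393 ≈ 11811.6 m/s.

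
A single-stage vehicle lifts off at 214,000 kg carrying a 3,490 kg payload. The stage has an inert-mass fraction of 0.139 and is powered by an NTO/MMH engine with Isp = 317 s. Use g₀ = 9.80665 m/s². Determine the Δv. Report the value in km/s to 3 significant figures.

Stage wet mass = m₀ − payload = 214,000 − 3,490 = 210,510 kg.
Stage dry mass = ε × stage wet mass = 0.139 × 210,510 = 29,260.9 kg.
Burnout mass m_f = stage dry + payload = 29,260.9 + 3,490 = 32,750.9 kg.
v_e = Isp · g₀ = 317 × 9.80665 = 3108.7 m/s.
Using Δv = v_e ln(m₀/m_f): Δv = v_e · ln(214,000/32,750.9) = 3108.7 × ln(6.534) = 3108.7 × 1.8770 ≈ 5835 m/s.

Δv ≈ 5.84 km/s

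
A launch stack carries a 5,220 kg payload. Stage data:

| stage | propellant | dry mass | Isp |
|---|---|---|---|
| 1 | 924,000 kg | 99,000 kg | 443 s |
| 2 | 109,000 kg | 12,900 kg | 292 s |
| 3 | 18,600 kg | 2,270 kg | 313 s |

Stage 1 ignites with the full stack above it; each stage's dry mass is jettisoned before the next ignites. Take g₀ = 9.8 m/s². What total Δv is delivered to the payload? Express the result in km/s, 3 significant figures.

Δv ≈ 14.4 km/s

Ignition mass of stage 1 = 924,000+99,000 + 109,000+12,900 + 18,600+2,270 + 5,220 = 1,170,990 kg.
Stage 1: m₀ = 1,170,990 kg, m_f = 1,170,990 − 924,000 = 246,990 kg; Δv = 443×9.8×ln(4.741) = 4341.4×1.5563 ≈ 6756 m/s.
Stage 2: m₀ = 147,990 kg, m_f = 147,990 − 109,000 = 38,990 kg; Δv = 292×9.8×ln(3.796) = 2861.6×1.3338 ≈ 3817 m/s.
Stage 3: m₀ = 26,090 kg, m_f = 26,090 − 18,600 = 7,490 kg; Δv = 313×9.8×ln(3.483) = 3067.4×1.2480 ≈ 3828 m/s.
Total Δv = 6756 + 3817 + 3828 = 14401 m/s.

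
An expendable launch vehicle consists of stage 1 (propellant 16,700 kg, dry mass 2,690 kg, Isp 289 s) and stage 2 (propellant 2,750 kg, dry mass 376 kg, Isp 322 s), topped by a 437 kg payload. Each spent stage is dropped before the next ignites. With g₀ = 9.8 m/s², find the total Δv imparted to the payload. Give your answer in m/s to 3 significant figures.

Ignition mass of stage 1 = 16,700+2,690 + 2,750+376 + 437 = 22,953 kg.
Stage 1: m₀ = 22,953 kg, m_f = 22,953 − 16,700 = 6,253 kg; Δv = 289×9.8×ln(3.671) = 2832.2×1.3004 ≈ 3683 m/s.
Stage 2: m₀ = 3,563 kg, m_f = 3,563 − 2,750 = 813 kg; Δv = 322×9.8×ln(4.383) = 3155.6×1.4776 ≈ 4663 m/s.
Total Δv = 3683 + 4663 = 8346 m/s.

Δv ≈ 8350 m/s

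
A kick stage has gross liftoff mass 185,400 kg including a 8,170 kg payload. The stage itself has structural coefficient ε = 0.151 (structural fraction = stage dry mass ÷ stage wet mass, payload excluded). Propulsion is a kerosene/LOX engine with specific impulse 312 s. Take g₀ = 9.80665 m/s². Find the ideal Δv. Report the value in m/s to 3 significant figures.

Stage wet mass = m₀ − payload = 185,400 − 8,170 = 177,230 kg.
Stage dry mass = ε × stage wet mass = 0.151 × 177,230 = 26,761.7 kg.
Burnout mass m_f = stage dry + payload = 26,761.7 + 8,170 = 34,931.7 kg.
v_e = Isp · g₀ = 312 × 9.80665 = 3059.7 m/s.
Δv = v_e · ln(185,400/34,931.7) = 3059.7 × ln(5.308) = 3059.7 × 1.6691 ≈ 5107 m/s.

Δv ≈ 5110 m/s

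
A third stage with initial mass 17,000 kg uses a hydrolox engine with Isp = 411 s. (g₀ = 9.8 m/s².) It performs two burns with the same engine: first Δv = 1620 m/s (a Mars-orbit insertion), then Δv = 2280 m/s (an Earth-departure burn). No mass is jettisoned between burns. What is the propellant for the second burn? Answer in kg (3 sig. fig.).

v_e = Isp · g₀ = 411 × 9.8 = 4027.8 m/s.
After the first burn: m = 17000 × exp(−1620/4027.8) = 17000 × 0.66884 = 11,370.3 kg.
After the second burn: m = 11,370.3 × exp(−2280/4027.8) = 11,370.3 × 0.56775 = 6,455.49 kg.
Second-burn propellant = 11,370.3 − 6,455.49 = 4,914.81 kg.

propellant for the second burn ≈ 4910 kg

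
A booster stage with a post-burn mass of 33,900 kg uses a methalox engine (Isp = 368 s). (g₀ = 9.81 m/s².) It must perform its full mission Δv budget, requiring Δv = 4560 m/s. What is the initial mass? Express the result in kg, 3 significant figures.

v_e = Isp · g₀ = 368 × 9.81 = 3610.1 m/s.
From the ideal rocket equation, m₀/m_f = exp(Δv / v_e) = exp(4560 / 3610.1) = exp(1.2631) = 3.5365.
m₀ = m_f × 3.5365 = 33,900 × 3.5365 = 119,887 kg.

initial mass ≈ 120000 kg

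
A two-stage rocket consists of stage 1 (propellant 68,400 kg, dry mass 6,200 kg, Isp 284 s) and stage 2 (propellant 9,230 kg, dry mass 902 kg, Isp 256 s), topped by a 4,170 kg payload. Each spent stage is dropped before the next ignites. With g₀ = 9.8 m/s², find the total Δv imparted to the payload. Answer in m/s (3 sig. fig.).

Ignition mass of stage 1 = 68,400+6,200 + 9,230+902 + 4,170 = 88,902 kg.
Stage 1: m₀ = 88,902 kg, m_f = 88,902 − 68,400 = 20,502 kg; Δv = 284×9.8×ln(4.336) = 2783.2×1.4670 ≈ 4083 m/s.
Stage 2: m₀ = 14,302 kg, m_f = 14,302 − 9,230 = 5,072 kg; Δv = 256×9.8×ln(2.82) = 2508.8×1.0367 ≈ 2601 m/s.
Total Δv = 4083 + 2601 = 6684 m/s.

Δv ≈ 6680 m/s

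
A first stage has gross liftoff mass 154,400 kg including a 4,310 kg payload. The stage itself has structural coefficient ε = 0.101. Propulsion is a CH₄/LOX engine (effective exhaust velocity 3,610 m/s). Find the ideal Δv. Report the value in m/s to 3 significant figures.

Δv ≈ 7480 m/s

Stage wet mass = m₀ − payload = 154,400 − 4,310 = 150,090 kg.
Stage dry mass = ε × stage wet mass = 0.101 × 150,090 = 15,159.1 kg.
Burnout mass m_f = stage dry + payload = 15,159.1 + 4,310 = 19,469.1 kg.
Δv = v_e · ln(154,400/19,469.1) = 3610.0 × ln(7.931) = 3610.0 × 2.0707 ≈ 7475 m/s.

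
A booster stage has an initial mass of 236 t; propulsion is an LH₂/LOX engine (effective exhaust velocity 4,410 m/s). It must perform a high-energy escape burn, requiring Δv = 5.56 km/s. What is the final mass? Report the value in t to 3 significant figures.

final mass ≈ 66.9 t

Rocket equation: m₀/m_f = exp(Δv / v_e) = exp(5560 / 4410.0) = exp(1.2608) = 3.5281.
m_f = m₀ / 3.5281 = 236 / 3.5281 = 66.8915 t.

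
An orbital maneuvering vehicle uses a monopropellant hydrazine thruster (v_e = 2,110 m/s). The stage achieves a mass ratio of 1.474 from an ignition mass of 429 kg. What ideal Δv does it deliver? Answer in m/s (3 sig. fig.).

Δv = v_e · ln(1.474) = 2110.0 × 0.3880 ≈ 818.6 m/s.

Δv ≈ 819 m/s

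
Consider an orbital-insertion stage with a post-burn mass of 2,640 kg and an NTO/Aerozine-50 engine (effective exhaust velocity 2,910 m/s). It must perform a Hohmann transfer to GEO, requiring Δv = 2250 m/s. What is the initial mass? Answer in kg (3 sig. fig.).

initial mass ≈ 5720 kg

m₀/m_f = exp(Δv / v_e) = exp(2250 / 2910.0) = exp(0.7732) = 2.1667.
m₀ = m_f × 2.1667 = 2,640 × 2.1667 = 5,720.09 kg.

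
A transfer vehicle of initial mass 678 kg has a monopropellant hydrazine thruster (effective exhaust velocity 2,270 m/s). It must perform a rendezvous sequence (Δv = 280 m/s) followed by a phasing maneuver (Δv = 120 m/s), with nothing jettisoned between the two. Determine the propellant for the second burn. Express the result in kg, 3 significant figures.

After the first burn: m = 678 × exp(−280/2270.0) = 678 × 0.88396 = 599.325 kg.
After the second burn: m = 599.325 × exp(−120/2270.0) = 599.325 × 0.94851 = 568.466 kg.
Second-burn propellant = 599.325 − 568.466 = 30.859 kg.

propellant for the second burn ≈ 30.9 kg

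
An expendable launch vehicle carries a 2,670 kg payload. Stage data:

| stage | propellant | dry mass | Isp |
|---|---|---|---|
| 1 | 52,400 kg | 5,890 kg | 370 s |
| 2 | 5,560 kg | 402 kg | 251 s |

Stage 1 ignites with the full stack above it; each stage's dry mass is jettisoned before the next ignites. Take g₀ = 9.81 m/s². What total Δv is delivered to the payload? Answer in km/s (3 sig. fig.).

Ignition mass of stage 1 = 52,400+5,890 + 5,560+402 + 2,670 = 66,922 kg.
Stage 1: m₀ = 66,922 kg, m_f = 66,922 − 52,400 = 14,522 kg; Δv = 370×9.81×ln(4.608) = 3629.7×1.5279 ≈ 5546 m/s.
Stage 2: m₀ = 8,632 kg, m_f = 8,632 − 5,560 = 3,072 kg; Δv = 251×9.81×ln(2.81) = 2462.3×1.0331 ≈ 2544 m/s.
Total Δv = 5546 + 2544 = 8090 m/s.

Δv ≈ 8.09 km/s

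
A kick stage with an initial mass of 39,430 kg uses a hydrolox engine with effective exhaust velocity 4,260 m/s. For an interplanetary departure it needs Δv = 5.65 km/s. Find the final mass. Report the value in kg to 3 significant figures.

final mass ≈ 10500 kg

Rocket equation: m₀/m_f = exp(Δv / v_e) = exp(5650 / 4260.0) = exp(1.3263) = 3.7670.
m_f = m₀ / 3.7670 = 39,430 / 3.7670 = 10,467.2 kg.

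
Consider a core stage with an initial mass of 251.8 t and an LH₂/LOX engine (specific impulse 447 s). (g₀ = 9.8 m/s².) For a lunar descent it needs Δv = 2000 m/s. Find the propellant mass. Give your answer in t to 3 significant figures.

propellant mass ≈ 92.3 t

v_e = Isp · g₀ = 447 × 9.8 = 4380.6 m/s.
m₀/m_f = exp(Δv / v_e) = exp(2000 / 4380.6) = exp(0.4566) = 1.5786.
m_f = 251.8 / 1.5786 = 159.508 t, so propellant = m₀ − m_f = 251.8 − 159.508 = 92.292 t.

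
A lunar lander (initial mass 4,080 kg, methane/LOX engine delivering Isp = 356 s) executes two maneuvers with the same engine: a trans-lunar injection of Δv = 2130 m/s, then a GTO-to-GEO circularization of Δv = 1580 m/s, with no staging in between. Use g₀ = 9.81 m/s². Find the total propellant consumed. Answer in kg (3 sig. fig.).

v_e = Isp · g₀ = 356 × 9.81 = 3492.4 m/s.
After the first burn: m = 4080 × exp(−2130/3492.4) = 4080 × 0.54340 = 2,217.07 kg.
After the second burn: m = 2,217.07 × exp(−1580/3492.4) = 2,217.07 × 0.63609 = 1,410.26 kg.
Total propellant = m₀ − m_final = 4080 − 1,410.26 = 2,669.74 kg.

total propellant consumed ≈ 2670 kg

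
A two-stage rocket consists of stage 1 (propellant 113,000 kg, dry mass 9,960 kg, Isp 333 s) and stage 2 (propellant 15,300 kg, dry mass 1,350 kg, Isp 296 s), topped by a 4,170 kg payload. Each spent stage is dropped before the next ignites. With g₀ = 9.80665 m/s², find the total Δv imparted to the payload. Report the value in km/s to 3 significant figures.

Ignition mass of stage 1 = 113,000+9,960 + 15,300+1,350 + 4,170 = 143,780 kg.
Stage 1: m₀ = 143,780 kg, m_f = 143,780 − 113,000 = 30,780 kg; Δv = 333×9.80665×ln(4.671) = 3265.6×1.5414 ≈ 5034 m/s.
Stage 2: m₀ = 20,820 kg, m_f = 20,820 − 15,300 = 5,520 kg; Δv = 296×9.80665×ln(3.772) = 2902.8×1.3275 ≈ 3854 m/s.
Total Δv = 5034 + 3854 = 8888 m/s.

Δv ≈ 8.89 km/s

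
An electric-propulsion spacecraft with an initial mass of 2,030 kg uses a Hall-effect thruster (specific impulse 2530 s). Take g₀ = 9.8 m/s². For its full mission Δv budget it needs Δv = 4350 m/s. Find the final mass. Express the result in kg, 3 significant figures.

v_e = Isp · g₀ = 2530 × 9.8 = 24794.0 m/s.
m₀/m_f = exp(Δv / v_e) = exp(4350 / 24794.0) = exp(0.1754) = 1.1918.
m_f = m₀ / 1.1918 = 2,030 / 1.1918 = 1,703.31 kg.

final mass ≈ 1700 kg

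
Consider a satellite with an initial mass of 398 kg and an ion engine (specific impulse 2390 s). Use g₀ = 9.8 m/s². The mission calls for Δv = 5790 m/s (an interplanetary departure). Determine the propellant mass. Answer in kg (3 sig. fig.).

v_e = Isp · g₀ = 2390 × 9.8 = 23422.0 m/s.
m₀/m_f = exp(Δv / v_e) = exp(5790 / 23422.0) = exp(0.2472) = 1.2804.
m_f = 398 / 1.2804 = 310.84 kg, so propellant = m₀ − m_f = 398 − 310.84 = 87.16 kg.

propellant mass ≈ 87.2 kg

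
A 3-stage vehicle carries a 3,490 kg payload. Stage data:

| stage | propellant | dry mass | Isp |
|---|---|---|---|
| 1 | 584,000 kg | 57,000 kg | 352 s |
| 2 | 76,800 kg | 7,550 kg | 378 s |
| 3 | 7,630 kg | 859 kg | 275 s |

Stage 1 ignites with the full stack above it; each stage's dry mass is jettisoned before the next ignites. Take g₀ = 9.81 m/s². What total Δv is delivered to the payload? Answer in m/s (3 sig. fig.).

Δv ≈ 14100 m/s

Ignition mass of stage 1 = 584,000+57,000 + 76,800+7,550 + 7,630+859 + 3,490 = 737,329 kg.
Stage 1: m₀ = 737,329 kg, m_f = 737,329 − 584,000 = 153,329 kg; Δv = 352×9.81×ln(4.809) = 3453.1×1.5704 ≈ 5423 m/s.
Stage 2: m₀ = 96,329 kg, m_f = 96,329 − 76,800 = 19,529 kg; Δv = 378×9.81×ln(4.933) = 3708.2×1.5959 ≈ 5918 m/s.
Stage 3: m₀ = 11,979 kg, m_f = 11,979 − 7,630 = 4,349 kg; Δv = 275×9.81×ln(2.754) = 2697.8×1.0132 ≈ 2733 m/s.
Total Δv = 5423 + 5918 + 2733 = 14074 m/s.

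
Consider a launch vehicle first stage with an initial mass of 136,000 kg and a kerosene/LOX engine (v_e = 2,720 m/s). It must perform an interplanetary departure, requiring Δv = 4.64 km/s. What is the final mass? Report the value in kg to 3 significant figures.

final mass ≈ 24700 kg

m₀/m_f = exp(Δv / v_e) = exp(4640 / 2720.0) = exp(1.7059) = 5.5062.
m_f = m₀ / 5.5062 = 136,000 / 5.5062 = 24,699.4 kg.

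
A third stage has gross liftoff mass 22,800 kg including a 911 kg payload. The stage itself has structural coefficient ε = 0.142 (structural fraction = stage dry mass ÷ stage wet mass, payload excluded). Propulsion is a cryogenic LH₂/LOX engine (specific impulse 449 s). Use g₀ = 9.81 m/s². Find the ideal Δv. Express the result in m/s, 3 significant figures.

Stage wet mass = m₀ − payload = 22,800 − 911 = 21,889 kg.
Stage dry mass = ε × stage wet mass = 0.142 × 21,889 = 3,108.24 kg.
Burnout mass m_f = stage dry + payload = 3,108.24 + 911 = 4,019.24 kg.
v_e = Isp · g₀ = 449 × 9.81 = 4404.7 m/s.
Δv = v_e · ln(22,800/4,019.24) = 4404.7 × ln(5.673) = 4404.7 × 1.7357 ≈ 7645 m/s.

Δv ≈ 7650 m/s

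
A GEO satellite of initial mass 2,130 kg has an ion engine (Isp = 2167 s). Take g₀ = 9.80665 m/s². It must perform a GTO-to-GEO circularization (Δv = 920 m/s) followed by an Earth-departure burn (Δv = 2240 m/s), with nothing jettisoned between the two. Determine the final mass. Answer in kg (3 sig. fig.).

v_e = Isp · g₀ = 2167 × 9.80665 = 21251.0 m/s.
After the first burn: m = 2130 × exp(−920/21251.0) = 2130 × 0.95763 = 2,039.75 kg.
After the second burn: m = 2,039.75 × exp(−2240/21251.0) = 2,039.75 × 0.89996 = 1,835.69 kg.

final mass ≈ 1840 kg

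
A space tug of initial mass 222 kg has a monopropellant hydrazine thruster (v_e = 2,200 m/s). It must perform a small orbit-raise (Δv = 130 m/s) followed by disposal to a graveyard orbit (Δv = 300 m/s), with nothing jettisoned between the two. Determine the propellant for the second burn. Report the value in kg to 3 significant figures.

After the first burn: m = 222 × exp(−130/2200.0) = 222 × 0.94262 = 209.262 kg.
After the second burn: m = 209.262 × exp(−300/2200.0) = 209.262 × 0.87253 = 182.587 kg.
Second-burn propellant = 209.262 − 182.587 = 26.675 kg.

propellant for the second burn ≈ 26.7 kg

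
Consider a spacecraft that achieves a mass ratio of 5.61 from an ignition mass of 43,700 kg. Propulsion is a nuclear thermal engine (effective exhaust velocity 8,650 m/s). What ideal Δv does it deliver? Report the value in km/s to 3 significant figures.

Δv ≈ 14.9 km/s

Δv = v_e · ln(5.61) = 8650.0 × 1.7246 ≈ 14917.4 m/s.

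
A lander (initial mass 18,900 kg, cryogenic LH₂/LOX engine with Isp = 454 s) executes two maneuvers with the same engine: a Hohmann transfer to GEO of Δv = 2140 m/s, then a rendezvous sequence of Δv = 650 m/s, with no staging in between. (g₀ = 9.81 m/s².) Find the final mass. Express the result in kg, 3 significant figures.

v_e = Isp · g₀ = 454 × 9.81 = 4453.7 m/s.
After the first burn: m = 18900 × exp(−2140/4453.7) = 18900 × 0.61848 = 11,689.3 kg.
After the second burn: m = 11,689.3 × exp(−650/4453.7) = 11,689.3 × 0.86421 = 10,102 kg.

final mass ≈ 10100 kg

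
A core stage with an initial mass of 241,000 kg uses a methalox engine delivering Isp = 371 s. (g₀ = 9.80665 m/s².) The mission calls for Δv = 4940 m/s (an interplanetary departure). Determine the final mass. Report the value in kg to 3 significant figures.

v_e = Isp · g₀ = 371 × 9.80665 = 3638.3 m/s.
m₀/m_f = exp(Δv / v_e) = exp(4940 / 3638.3) = exp(1.3578) = 3.8876.
m_f = m₀ / 3.8876 = 241,000 / 3.8876 = 61,992 kg.

final mass ≈ 62000 kg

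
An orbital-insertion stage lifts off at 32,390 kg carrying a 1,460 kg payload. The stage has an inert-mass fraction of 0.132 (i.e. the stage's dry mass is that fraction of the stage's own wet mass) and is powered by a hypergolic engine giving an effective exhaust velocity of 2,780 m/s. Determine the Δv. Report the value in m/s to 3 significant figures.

Δv ≈ 4910 m/s

Stage wet mass = m₀ − payload = 32,390 − 1,460 = 30,930 kg.
Stage dry mass = ε × stage wet mass = 0.132 × 30,930 = 4,082.76 kg.
Burnout mass m_f = stage dry + payload = 4,082.76 + 1,460 = 5,542.76 kg.
Rocket equation: Δv = v_e · ln(32,390/5,542.76) = 2780.0 × ln(5.844) = 2780.0 × 1.7654 ≈ 4908 m/s.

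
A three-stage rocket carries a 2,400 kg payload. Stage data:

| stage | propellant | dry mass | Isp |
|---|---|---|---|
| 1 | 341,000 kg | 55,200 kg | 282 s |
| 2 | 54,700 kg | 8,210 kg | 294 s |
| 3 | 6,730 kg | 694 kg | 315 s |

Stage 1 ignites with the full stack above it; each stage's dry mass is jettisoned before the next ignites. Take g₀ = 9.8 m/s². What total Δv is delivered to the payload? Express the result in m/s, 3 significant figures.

Ignition mass of stage 1 = 341,000+55,200 + 54,700+8,210 + 6,730+694 + 2,400 = 468,934 kg.
Stage 1: m₀ = 468,934 kg, m_f = 468,934 − 341,000 = 127,934 kg; Δv = 282×9.8×ln(3.665) = 2763.6×1.2989 ≈ 3590 m/s.
Stage 2: m₀ = 72,734 kg, m_f = 72,734 − 54,700 = 18,034 kg; Δv = 294×9.8×ln(4.033) = 2881.2×1.3946 ≈ 4018 m/s.
Stage 3: m₀ = 9,824 kg, m_f = 9,824 − 6,730 = 3,094 kg; Δv = 315×9.8×ln(3.175) = 3087.0×1.1554 ≈ 3567 m/s.
Total Δv = 3590 + 4018 + 3567 = 11175 m/s.

Δv ≈ 11200 m/s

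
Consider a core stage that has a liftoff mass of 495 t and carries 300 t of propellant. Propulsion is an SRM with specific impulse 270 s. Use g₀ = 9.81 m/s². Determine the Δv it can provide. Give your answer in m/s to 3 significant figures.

v_e = Isp · g₀ = 270 × 9.81 = 2648.7 m/s.
m_f = m₀ − m_prop = 495 − 300 = 195 t.
Δv = v_e · ln(m₀/m_f) = 2648.7 × ln(2.538) = 2648.7 × 0.9316 ≈ 2467.4 m/s.

Δv ≈ 2470 m/s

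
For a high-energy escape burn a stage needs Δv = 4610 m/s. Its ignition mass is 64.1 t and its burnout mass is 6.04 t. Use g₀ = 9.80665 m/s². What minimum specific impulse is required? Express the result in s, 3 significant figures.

Isp ≈ 199 s

ln(m₀/m_f) = ln(64100/6040) = ln(10.61) = 2.3620.
Using Δv = v_e ln(m₀/m_f): v_e = Δv / ln(m₀/m_f) = 4610 / 2.3620 = 1951.7 m/s.
Isp = v_e / g₀ = 1951.7 / 9.80665 = 199.0 s.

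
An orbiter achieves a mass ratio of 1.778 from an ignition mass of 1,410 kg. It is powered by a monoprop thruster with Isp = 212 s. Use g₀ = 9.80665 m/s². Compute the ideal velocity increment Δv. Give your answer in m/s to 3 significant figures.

v_e = Isp · g₀ = 212 × 9.80665 = 2079.0 m/s.
Δv = v_e · ln(1.778) = 2079.0 × 0.5755 ≈ 1196.4 m/s.

Δv ≈ 1200 m/s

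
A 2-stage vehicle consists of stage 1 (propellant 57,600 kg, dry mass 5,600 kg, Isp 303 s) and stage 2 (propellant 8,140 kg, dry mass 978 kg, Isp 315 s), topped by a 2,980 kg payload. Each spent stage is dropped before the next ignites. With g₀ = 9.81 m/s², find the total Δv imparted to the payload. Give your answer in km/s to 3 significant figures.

Δv ≈ 7.76 km/s

Ignition mass of stage 1 = 57,600+5,600 + 8,140+978 + 2,980 = 75,298 kg.
Stage 1: m₀ = 75,298 kg, m_f = 75,298 − 57,600 = 17,698 kg; Δv = 303×9.81×ln(4.255) = 2972.4×1.4480 ≈ 4304 m/s.
Stage 2: m₀ = 12,098 kg, m_f = 12,098 − 8,140 = 3,958 kg; Δv = 315×9.81×ln(3.057) = 3090.2×1.1173 ≈ 3453 m/s.
Total Δv = 4304 + 3453 = 7757 m/s.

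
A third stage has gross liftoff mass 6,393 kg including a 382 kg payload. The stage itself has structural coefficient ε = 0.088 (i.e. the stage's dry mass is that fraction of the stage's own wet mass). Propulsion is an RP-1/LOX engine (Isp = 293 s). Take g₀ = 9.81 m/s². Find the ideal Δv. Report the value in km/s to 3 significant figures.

Stage wet mass = m₀ − payload = 6,393 − 382 = 6,011 kg.
Stage dry mass = ε × stage wet mass = 0.088 × 6,011 = 528.968 kg.
Burnout mass m_f = stage dry + payload = 528.968 + 382 = 910.968 kg.
v_e = Isp · g₀ = 293 × 9.81 = 2874.3 m/s.
By the Tsiolkovsky rocket equation, Δv = v_e · ln(6,393/910.968) = 2874.3 × ln(7.018) = 2874.3 × 1.9485 ≈ 5600 m/s.

Δv ≈ 5.60 km/s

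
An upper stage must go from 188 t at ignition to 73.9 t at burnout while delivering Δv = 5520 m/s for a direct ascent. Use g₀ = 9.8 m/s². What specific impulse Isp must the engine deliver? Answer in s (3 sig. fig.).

Isp ≈ 603 s

ln(m₀/m_f) = ln(188000/73900) = ln(2.544) = 0.9337.
v_e = Δv / ln(m₀/m_f) = 5520 / 0.9337 = 5911.8 m/s.
Isp = v_e / g₀ = 5911.8 / 9.8 = 603.2 s.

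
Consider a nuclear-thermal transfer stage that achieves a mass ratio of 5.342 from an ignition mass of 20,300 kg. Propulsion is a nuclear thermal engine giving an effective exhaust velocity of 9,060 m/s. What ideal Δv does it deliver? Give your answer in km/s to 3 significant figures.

Δv ≈ 15.2 km/s

Δv = v_e · ln(5.342) = 9060.0 × 1.6756 ≈ 15180.9 m/s.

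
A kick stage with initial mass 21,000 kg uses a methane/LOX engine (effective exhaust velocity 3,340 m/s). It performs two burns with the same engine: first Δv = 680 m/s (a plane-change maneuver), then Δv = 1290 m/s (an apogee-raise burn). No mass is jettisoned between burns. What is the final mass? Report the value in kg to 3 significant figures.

After the first burn: m = 21000 × exp(−680/3340.0) = 21000 × 0.81579 = 17,131.6 kg.
After the second burn: m = 17,131.6 × exp(−1290/3340.0) = 17,131.6 × 0.67962 = 11,643 kg.

final mass ≈ 11600 kg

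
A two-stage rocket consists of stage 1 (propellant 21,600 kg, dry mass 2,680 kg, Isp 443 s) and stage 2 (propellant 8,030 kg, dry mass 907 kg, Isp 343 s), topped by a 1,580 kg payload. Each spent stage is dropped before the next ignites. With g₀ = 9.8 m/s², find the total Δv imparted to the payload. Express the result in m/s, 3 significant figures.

Δv ≈ 9060 m/s

Ignition mass of stage 1 = 21,600+2,680 + 8,030+907 + 1,580 = 34,797 kg.
Stage 1: m₀ = 34,797 kg, m_f = 34,797 − 21,600 = 13,197 kg; Δv = 443×9.8×ln(2.637) = 4341.4×0.9695 ≈ 4209 m/s.
Stage 2: m₀ = 10,517 kg, m_f = 10,517 − 8,030 = 2,487 kg; Δv = 343×9.8×ln(4.229) = 3361.4×1.4419 ≈ 4847 m/s.
Total Δv = 4209 + 4847 = 9056 m/s.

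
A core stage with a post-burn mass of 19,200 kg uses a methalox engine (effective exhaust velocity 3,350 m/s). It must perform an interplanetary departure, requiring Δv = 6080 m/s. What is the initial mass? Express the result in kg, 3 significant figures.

m₀/m_f = exp(Δv / v_e) = exp(6080 / 3350.0) = exp(1.8149) = 6.1406.
m₀ = m_f × 6.1406 = 19,200 × 6.1406 = 117,900 kg.

initial mass ≈ 118000 kg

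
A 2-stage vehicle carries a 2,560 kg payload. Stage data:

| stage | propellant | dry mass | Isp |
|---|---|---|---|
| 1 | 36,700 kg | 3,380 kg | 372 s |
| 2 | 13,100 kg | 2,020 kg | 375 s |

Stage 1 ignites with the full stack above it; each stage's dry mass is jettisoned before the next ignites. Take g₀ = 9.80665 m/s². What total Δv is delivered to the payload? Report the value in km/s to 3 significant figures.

Ignition mass of stage 1 = 36,700+3,380 + 13,100+2,020 + 2,560 = 57,760 kg.
Stage 1: m₀ = 57,760 kg, m_f = 57,760 − 36,700 = 21,060 kg; Δv = 372×9.80665×ln(2.743) = 3648.1×1.0089 ≈ 3681 m/s.
Stage 2: m₀ = 17,680 kg, m_f = 17,680 − 13,100 = 4,580 kg; Δv = 375×9.80665×ln(3.86) = 3677.5×1.3507 ≈ 4967 m/s.
Total Δv = 3681 + 4967 = 8648 m/s.

Δv ≈ 8.65 km/s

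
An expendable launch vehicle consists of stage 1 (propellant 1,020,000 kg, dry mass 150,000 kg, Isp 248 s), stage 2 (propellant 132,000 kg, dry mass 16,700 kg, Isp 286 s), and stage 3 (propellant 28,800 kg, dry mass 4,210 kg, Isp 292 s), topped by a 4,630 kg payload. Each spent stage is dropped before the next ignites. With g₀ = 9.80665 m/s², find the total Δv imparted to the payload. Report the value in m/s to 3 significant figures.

Δv ≈ 11000 m/s

Ignition mass of stage 1 = 1,020,000+150,000 + 132,000+16,700 + 28,800+4,210 + 4,630 = 1,356,340 kg.
Stage 1: m₀ = 1,356,340 kg, m_f = 1,356,340 − 1,020,000 = 336,340 kg; Δv = 248×9.80665×ln(4.033) = 2432.0×1.3944 ≈ 3391 m/s.
Stage 2: m₀ = 186,340 kg, m_f = 186,340 − 132,000 = 54,340 kg; Δv = 286×9.80665×ln(3.429) = 2804.7×1.2323 ≈ 3456 m/s.
Stage 3: m₀ = 37,640 kg, m_f = 37,640 − 28,800 = 8,840 kg; Δv = 292×9.80665×ln(4.258) = 2863.5×1.4488 ≈ 4149 m/s.
Total Δv = 3391 + 3456 + 4149 = 10996 m/s.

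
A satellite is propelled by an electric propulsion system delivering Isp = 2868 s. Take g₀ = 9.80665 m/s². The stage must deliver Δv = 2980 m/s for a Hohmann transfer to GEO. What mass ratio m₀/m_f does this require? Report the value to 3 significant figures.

mass ratio ≈ 1.11

v_e = Isp · g₀ = 2868 × 9.80665 = 28125.5 m/s.
From the ideal rocket equation, m₀/m_f = exp(Δv / v_e) = exp(2980 / 28125.5) = exp(0.1060) = 1.1118.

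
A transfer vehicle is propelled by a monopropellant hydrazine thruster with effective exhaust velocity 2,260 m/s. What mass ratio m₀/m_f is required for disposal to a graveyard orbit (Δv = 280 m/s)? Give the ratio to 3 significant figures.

mass ratio ≈ 1.13

From the ideal rocket equation, m₀/m_f = exp(Δv / v_e) = exp(280 / 2260.0) = exp(0.1239) = 1.1319.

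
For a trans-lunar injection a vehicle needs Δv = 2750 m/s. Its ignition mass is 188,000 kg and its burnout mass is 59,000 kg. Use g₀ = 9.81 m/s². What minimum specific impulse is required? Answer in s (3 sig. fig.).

ln(m₀/m_f) = ln(188000/59000) = ln(3.186) = 1.1589.
From the ideal rocket equation, v_e = Δv / ln(m₀/m_f) = 2750 / 1.1589 = 2372.9 m/s.
Isp = v_e / g₀ = 2372.9 / 9.81 = 241.9 s.

Isp ≈ 242 s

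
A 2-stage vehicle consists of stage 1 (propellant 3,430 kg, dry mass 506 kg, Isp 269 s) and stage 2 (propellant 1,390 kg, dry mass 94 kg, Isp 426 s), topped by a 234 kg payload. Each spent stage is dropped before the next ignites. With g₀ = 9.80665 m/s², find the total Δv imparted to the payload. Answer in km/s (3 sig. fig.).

Ignition mass of stage 1 = 3,430+506 + 1,390+94 + 234 = 5,654 kg.
Stage 1: m₀ = 5,654 kg, m_f = 5,654 − 3,430 = 2,224 kg; Δv = 269×9.80665×ln(2.542) = 2638.0×0.9331 ≈ 2461 m/s.
Stage 2: m₀ = 1,718 kg, m_f = 1,718 − 1,390 = 328 kg; Δv = 426×9.80665×ln(5.238) = 4177.6×1.6559 ≈ 6918 m/s.
Total Δv = 2461 + 6918 = 9379 m/s.

Δv ≈ 9.38 km/s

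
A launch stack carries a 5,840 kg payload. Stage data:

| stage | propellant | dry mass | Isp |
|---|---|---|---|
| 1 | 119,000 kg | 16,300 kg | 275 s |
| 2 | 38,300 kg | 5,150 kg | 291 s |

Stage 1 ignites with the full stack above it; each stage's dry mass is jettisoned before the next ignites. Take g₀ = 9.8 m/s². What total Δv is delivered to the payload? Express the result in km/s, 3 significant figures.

Ignition mass of stage 1 = 119,000+16,300 + 38,300+5,150 + 5,840 = 184,590 kg.
Stage 1: m₀ = 184,590 kg, m_f = 184,590 − 119,000 = 65,590 kg; Δv = 275×9.8×ln(2.814) = 2695.0×1.0347 ≈ 2789 m/s.
Stage 2: m₀ = 49,290 kg, m_f = 49,290 − 38,300 = 10,990 kg; Δv = 291×9.8×ln(4.485) = 2851.8×1.5007 ≈ 4280 m/s.
Total Δv = 2789 + 4280 = 7069 m/s.

Δv ≈ 7.07 km/s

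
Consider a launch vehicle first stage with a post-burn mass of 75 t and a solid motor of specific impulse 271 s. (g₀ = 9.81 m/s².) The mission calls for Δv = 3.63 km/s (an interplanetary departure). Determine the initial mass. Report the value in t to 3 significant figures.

v_e = Isp · g₀ = 271 × 9.81 = 2658.5 m/s.
m₀/m_f = exp(Δv / v_e) = exp(3630 / 2658.5) = exp(1.3654) = 3.9174.
m₀ = m_f × 3.9174 = 75 × 3.9174 = 293.805 t.

initial mass ≈ 294 t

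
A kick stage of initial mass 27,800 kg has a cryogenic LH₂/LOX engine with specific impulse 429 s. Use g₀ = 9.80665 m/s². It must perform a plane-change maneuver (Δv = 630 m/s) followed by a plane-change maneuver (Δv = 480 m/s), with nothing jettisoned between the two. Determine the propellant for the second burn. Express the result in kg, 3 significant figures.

v_e = Isp · g₀ = 429 × 9.80665 = 4207.1 m/s.
After the first burn: m = 27800 × exp(−630/4207.1) = 27800 × 0.86092 = 23,933.6 kg.
After the second burn: m = 23,933.6 × exp(−480/4207.1) = 23,933.6 × 0.89217 = 21,352.8 kg.
Second-burn propellant = 23,933.6 − 21,352.8 = 2,580.8 kg.

propellant for the second burn ≈ 2580 kg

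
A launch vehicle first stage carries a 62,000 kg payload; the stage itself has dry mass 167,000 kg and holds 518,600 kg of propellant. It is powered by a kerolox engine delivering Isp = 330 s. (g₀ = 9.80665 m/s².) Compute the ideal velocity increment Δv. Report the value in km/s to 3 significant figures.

v_e = Isp · g₀ = 330 × 9.80665 = 3236.2 m/s.
m₀ = payload + dry + propellant = 62,000 + 167,000 + 518,600 = 747,600 kg.
m_f = payload + dry = 62,000 + 167,000 = 229,000 kg.
Δv = v_e · ln(m₀/m_f) = 3236.2 × ln(3.265) = 3236.2 × 1.1831 ≈ 3828.9 m/s.

Δv ≈ 3.83 km/s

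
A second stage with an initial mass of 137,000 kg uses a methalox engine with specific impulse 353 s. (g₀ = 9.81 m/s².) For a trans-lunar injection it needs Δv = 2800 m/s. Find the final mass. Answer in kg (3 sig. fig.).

v_e = Isp · g₀ = 353 × 9.81 = 3462.9 m/s.
From the ideal rocket equation, m₀/m_f = exp(Δv / v_e) = exp(2800 / 3462.9) = exp(0.8086) = 2.2447.
m_f = m₀ / 2.2447 = 137,000 / 2.2447 = 61,032.7 kg.

final mass ≈ 61000 kg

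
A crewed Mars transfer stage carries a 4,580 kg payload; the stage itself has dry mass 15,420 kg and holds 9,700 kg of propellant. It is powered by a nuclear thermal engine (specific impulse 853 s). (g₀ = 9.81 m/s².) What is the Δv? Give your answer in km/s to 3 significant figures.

v_e = Isp · g₀ = 853 × 9.81 = 8367.9 m/s.
m₀ = payload + dry + propellant = 4,580 + 15,420 + 9,700 = 29,700 kg.
m_f = payload + dry = 4,580 + 15,420 = 20,000 kg.
By the Tsiolkovsky rocket equation, Δv = v_e · ln(m₀/m_f) = 8367.9 × ln(1.485) = 8367.9 × 0.3954 ≈ 3308.8 m/s.

Δv ≈ 3.31 km/s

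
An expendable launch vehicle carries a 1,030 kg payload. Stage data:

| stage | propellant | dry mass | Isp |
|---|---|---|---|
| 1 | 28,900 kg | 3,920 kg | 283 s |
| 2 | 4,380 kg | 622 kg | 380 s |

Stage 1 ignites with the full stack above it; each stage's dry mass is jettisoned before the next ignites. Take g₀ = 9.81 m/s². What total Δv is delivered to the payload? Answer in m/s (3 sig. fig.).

Ignition mass of stage 1 = 28,900+3,920 + 4,380+622 + 1,030 = 38,852 kg.
Stage 1: m₀ = 38,852 kg, m_f = 38,852 − 28,900 = 9,952 kg; Δv = 283×9.81×ln(3.904) = 2776.2×1.3620 ≈ 3781 m/s.
Stage 2: m₀ = 6,032 kg, m_f = 6,032 − 4,380 = 1,652 kg; Δv = 380×9.81×ln(3.651) = 3727.8×1.2951 ≈ 4828 m/s.
Total Δv = 3781 + 4828 = 8609 m/s.

Δv ≈ 8610 m/s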